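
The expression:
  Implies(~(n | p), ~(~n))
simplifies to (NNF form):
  n | p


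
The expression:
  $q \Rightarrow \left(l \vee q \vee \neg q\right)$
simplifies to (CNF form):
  $\text{True}$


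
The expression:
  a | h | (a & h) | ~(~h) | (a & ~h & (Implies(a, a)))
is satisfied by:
  {a: True, h: True}
  {a: True, h: False}
  {h: True, a: False}


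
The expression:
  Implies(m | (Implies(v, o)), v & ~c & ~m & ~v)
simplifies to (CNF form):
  v & ~m & ~o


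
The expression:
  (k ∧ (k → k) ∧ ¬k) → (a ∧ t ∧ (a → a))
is always true.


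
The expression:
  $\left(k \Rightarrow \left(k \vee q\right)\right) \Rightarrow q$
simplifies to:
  $q$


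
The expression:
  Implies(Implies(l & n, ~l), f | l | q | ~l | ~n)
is always true.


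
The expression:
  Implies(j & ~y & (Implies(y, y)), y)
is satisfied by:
  {y: True, j: False}
  {j: False, y: False}
  {j: True, y: True}


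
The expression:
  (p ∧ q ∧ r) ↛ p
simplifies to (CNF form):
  False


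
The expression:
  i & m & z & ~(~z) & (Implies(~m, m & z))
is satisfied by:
  {z: True, m: True, i: True}


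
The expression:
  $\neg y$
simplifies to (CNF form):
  $\neg y$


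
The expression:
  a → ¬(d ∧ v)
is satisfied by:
  {v: False, d: False, a: False}
  {a: True, v: False, d: False}
  {d: True, v: False, a: False}
  {a: True, d: True, v: False}
  {v: True, a: False, d: False}
  {a: True, v: True, d: False}
  {d: True, v: True, a: False}


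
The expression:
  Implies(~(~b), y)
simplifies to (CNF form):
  y | ~b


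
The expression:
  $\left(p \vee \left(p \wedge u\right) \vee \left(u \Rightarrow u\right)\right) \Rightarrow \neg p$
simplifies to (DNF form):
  $\neg p$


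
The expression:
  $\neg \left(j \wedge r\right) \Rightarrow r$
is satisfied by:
  {r: True}


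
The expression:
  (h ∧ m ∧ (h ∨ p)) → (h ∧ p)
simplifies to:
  p ∨ ¬h ∨ ¬m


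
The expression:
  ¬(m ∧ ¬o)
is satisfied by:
  {o: True, m: False}
  {m: False, o: False}
  {m: True, o: True}


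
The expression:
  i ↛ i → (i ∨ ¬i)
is always true.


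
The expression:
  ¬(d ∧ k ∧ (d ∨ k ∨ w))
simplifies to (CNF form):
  ¬d ∨ ¬k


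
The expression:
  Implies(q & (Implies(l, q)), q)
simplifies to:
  True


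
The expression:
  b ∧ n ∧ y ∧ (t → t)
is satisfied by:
  {y: True, b: True, n: True}


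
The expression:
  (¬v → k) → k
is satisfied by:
  {k: True, v: False}
  {v: False, k: False}
  {v: True, k: True}


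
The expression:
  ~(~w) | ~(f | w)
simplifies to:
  w | ~f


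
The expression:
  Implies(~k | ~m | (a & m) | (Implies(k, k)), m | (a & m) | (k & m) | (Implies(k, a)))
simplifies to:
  a | m | ~k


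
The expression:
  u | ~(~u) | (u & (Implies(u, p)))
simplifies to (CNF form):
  u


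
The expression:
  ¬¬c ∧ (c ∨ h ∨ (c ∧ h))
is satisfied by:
  {c: True}


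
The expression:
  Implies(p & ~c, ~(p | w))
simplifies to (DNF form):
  c | ~p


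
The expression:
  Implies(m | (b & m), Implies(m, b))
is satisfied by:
  {b: True, m: False}
  {m: False, b: False}
  {m: True, b: True}


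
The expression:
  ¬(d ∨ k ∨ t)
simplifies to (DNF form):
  ¬d ∧ ¬k ∧ ¬t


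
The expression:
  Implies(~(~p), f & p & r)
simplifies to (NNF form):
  ~p | (f & r)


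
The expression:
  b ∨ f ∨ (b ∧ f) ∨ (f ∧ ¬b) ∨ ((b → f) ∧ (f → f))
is always true.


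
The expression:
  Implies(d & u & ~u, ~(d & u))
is always true.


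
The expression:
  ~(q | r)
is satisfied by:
  {q: False, r: False}


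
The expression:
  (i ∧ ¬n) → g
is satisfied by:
  {n: True, g: True, i: False}
  {n: True, g: False, i: False}
  {g: True, n: False, i: False}
  {n: False, g: False, i: False}
  {n: True, i: True, g: True}
  {n: True, i: True, g: False}
  {i: True, g: True, n: False}


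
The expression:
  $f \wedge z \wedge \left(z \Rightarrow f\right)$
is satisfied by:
  {z: True, f: True}


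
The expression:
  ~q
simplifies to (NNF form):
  ~q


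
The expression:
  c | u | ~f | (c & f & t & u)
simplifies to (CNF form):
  c | u | ~f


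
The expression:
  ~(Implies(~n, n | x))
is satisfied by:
  {n: False, x: False}


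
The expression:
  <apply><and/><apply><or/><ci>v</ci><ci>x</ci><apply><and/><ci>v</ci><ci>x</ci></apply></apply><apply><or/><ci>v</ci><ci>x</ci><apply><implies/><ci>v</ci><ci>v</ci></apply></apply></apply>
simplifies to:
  <apply><or/><ci>v</ci><ci>x</ci></apply>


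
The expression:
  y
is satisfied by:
  {y: True}


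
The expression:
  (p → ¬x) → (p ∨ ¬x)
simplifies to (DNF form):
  p ∨ ¬x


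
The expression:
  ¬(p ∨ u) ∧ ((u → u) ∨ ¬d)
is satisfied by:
  {u: False, p: False}


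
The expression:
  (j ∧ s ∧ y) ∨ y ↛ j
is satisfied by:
  {s: True, y: True, j: False}
  {y: True, j: False, s: False}
  {j: True, s: True, y: True}


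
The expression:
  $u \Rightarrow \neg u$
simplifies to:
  $\neg u$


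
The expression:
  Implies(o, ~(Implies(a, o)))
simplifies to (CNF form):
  ~o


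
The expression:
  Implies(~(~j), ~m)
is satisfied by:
  {m: False, j: False}
  {j: True, m: False}
  {m: True, j: False}


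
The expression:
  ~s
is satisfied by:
  {s: False}


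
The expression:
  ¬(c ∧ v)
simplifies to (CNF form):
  ¬c ∨ ¬v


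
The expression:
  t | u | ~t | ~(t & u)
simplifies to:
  True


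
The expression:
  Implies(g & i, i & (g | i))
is always true.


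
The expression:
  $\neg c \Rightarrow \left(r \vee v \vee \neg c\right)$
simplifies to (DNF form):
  $\text{True}$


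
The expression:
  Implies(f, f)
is always true.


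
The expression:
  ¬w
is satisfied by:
  {w: False}


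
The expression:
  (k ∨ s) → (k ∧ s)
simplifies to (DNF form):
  (k ∧ s) ∨ (¬k ∧ ¬s)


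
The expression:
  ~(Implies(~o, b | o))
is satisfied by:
  {o: False, b: False}


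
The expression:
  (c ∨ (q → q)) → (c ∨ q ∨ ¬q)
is always true.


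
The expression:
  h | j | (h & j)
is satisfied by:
  {h: True, j: True}
  {h: True, j: False}
  {j: True, h: False}


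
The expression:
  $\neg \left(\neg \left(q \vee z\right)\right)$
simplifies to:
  $q \vee z$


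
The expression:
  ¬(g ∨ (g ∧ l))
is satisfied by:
  {g: False}


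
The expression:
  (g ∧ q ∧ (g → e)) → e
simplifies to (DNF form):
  True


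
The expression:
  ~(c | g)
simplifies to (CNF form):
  ~c & ~g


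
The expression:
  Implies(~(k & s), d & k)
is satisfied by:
  {d: True, s: True, k: True}
  {d: True, k: True, s: False}
  {s: True, k: True, d: False}


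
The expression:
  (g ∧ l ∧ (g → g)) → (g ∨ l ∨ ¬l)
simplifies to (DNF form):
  True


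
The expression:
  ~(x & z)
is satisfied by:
  {z: False, x: False}
  {x: True, z: False}
  {z: True, x: False}


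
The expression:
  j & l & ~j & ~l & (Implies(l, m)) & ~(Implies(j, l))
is never true.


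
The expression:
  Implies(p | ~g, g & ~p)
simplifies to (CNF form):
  g & ~p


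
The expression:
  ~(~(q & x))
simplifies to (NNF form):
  q & x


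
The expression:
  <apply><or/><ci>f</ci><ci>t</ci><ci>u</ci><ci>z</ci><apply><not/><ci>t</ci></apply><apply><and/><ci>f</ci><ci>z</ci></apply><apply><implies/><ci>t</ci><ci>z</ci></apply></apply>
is always true.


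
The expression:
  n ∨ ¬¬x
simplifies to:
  n ∨ x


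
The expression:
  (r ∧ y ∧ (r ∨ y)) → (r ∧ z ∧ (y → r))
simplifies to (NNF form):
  z ∨ ¬r ∨ ¬y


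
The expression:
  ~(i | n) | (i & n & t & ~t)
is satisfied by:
  {n: False, i: False}


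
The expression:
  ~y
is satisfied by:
  {y: False}


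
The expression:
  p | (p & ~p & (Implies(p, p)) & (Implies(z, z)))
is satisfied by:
  {p: True}


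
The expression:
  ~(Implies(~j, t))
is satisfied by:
  {t: False, j: False}


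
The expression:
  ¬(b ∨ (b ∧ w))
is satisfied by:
  {b: False}


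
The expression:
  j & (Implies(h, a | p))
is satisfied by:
  {j: True, a: True, p: True, h: False}
  {j: True, a: True, h: False, p: False}
  {j: True, p: True, h: False, a: False}
  {j: True, h: False, p: False, a: False}
  {j: True, a: True, h: True, p: True}
  {j: True, a: True, h: True, p: False}
  {j: True, h: True, p: True, a: False}


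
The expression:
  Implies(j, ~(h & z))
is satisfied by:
  {h: False, z: False, j: False}
  {j: True, h: False, z: False}
  {z: True, h: False, j: False}
  {j: True, z: True, h: False}
  {h: True, j: False, z: False}
  {j: True, h: True, z: False}
  {z: True, h: True, j: False}


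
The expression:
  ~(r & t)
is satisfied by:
  {t: False, r: False}
  {r: True, t: False}
  {t: True, r: False}


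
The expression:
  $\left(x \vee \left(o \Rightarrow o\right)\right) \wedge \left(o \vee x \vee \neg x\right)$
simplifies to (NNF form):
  $\text{True}$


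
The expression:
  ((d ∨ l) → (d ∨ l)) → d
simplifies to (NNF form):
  d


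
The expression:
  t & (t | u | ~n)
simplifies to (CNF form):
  t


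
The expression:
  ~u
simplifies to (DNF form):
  ~u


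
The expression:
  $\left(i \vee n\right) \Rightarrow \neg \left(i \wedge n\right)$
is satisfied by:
  {n: False, i: False}
  {i: True, n: False}
  {n: True, i: False}


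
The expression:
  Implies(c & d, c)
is always true.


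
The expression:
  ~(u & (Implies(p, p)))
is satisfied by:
  {u: False}


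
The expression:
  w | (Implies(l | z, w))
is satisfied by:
  {w: True, l: False, z: False}
  {z: True, w: True, l: False}
  {w: True, l: True, z: False}
  {z: True, w: True, l: True}
  {z: False, l: False, w: False}


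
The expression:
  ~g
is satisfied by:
  {g: False}


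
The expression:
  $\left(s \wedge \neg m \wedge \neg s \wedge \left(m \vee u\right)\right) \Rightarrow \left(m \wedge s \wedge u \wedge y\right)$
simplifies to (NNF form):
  $\text{True}$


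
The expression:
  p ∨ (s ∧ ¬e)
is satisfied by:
  {p: True, s: True, e: False}
  {p: True, s: False, e: False}
  {p: True, e: True, s: True}
  {p: True, e: True, s: False}
  {s: True, e: False, p: False}


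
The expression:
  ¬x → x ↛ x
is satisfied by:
  {x: True}


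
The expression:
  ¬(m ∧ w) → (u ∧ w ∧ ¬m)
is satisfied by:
  {w: True, m: True, u: True}
  {w: True, m: True, u: False}
  {w: True, u: True, m: False}


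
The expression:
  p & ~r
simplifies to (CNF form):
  p & ~r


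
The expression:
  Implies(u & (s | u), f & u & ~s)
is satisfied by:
  {f: True, s: False, u: False}
  {s: False, u: False, f: False}
  {f: True, s: True, u: False}
  {s: True, f: False, u: False}
  {u: True, f: True, s: False}


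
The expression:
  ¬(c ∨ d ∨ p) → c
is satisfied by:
  {d: True, c: True, p: True}
  {d: True, c: True, p: False}
  {d: True, p: True, c: False}
  {d: True, p: False, c: False}
  {c: True, p: True, d: False}
  {c: True, p: False, d: False}
  {p: True, c: False, d: False}


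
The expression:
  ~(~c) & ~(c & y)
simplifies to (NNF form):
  c & ~y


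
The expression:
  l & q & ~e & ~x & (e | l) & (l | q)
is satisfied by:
  {q: True, l: True, e: False, x: False}


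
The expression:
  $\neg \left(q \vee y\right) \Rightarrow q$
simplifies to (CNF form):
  $q \vee y$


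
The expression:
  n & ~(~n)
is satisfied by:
  {n: True}


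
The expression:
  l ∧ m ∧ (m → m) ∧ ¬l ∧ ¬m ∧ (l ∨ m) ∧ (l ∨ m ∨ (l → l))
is never true.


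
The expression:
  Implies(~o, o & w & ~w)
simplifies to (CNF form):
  o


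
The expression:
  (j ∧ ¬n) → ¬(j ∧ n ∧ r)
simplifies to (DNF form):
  True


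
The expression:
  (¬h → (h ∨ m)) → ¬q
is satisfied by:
  {m: False, q: False, h: False}
  {h: True, m: False, q: False}
  {m: True, h: False, q: False}
  {h: True, m: True, q: False}
  {q: True, h: False, m: False}


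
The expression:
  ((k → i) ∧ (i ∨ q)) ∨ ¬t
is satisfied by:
  {i: True, q: True, k: False, t: False}
  {i: True, q: False, k: False, t: False}
  {i: True, k: True, q: True, t: False}
  {i: True, k: True, q: False, t: False}
  {q: True, i: False, k: False, t: False}
  {i: False, q: False, k: False, t: False}
  {k: True, q: True, i: False, t: False}
  {k: True, i: False, q: False, t: False}
  {i: True, t: True, q: True, k: False}
  {i: True, t: True, q: False, k: False}
  {i: True, t: True, k: True, q: True}
  {i: True, t: True, k: True, q: False}
  {t: True, q: True, k: False, i: False}


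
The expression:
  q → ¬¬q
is always true.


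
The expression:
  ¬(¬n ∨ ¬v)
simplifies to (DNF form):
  n ∧ v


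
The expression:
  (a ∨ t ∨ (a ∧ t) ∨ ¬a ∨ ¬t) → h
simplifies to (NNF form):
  h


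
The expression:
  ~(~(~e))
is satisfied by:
  {e: False}


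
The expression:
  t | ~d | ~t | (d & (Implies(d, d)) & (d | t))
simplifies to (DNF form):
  True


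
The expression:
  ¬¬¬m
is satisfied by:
  {m: False}


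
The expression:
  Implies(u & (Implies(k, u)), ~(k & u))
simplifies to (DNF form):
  ~k | ~u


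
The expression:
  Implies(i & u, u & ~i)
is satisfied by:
  {u: False, i: False}
  {i: True, u: False}
  {u: True, i: False}


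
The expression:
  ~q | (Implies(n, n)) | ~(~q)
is always true.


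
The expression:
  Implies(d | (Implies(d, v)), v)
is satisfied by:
  {v: True}


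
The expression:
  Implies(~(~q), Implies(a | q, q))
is always true.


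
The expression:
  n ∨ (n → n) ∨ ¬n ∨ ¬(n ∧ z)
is always true.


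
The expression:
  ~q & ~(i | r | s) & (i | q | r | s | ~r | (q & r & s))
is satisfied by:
  {q: False, i: False, r: False, s: False}


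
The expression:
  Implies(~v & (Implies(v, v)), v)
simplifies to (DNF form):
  v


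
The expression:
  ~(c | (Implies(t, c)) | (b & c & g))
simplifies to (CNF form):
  t & ~c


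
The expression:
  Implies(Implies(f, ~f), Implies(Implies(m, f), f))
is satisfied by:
  {m: True, f: True}
  {m: True, f: False}
  {f: True, m: False}


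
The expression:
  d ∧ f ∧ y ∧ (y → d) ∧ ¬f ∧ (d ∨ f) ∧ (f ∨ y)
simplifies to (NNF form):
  False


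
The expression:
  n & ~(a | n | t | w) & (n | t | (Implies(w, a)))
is never true.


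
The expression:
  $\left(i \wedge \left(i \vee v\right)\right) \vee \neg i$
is always true.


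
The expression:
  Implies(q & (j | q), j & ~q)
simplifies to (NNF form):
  ~q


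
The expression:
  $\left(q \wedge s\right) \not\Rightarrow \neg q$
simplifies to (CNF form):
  $q \wedge s$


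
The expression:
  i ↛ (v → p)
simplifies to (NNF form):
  i ∧ v ∧ ¬p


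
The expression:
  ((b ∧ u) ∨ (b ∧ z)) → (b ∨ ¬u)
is always true.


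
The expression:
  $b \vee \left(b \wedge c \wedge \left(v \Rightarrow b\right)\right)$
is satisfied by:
  {b: True}


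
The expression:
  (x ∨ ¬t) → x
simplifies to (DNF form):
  t ∨ x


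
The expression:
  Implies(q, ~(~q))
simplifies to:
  True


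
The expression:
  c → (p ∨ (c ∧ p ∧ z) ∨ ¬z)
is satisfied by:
  {p: True, c: False, z: False}
  {c: False, z: False, p: False}
  {p: True, z: True, c: False}
  {z: True, c: False, p: False}
  {p: True, c: True, z: False}
  {c: True, p: False, z: False}
  {p: True, z: True, c: True}


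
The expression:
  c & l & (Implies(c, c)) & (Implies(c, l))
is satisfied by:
  {c: True, l: True}


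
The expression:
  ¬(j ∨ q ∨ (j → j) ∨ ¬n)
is never true.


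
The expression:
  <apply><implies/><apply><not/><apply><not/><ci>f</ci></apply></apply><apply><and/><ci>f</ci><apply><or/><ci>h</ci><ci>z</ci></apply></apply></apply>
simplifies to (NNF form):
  <apply><or/><ci>h</ci><ci>z</ci><apply><not/><ci>f</ci></apply></apply>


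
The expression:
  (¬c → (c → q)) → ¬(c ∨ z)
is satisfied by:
  {z: False, c: False}


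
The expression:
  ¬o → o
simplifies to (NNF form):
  o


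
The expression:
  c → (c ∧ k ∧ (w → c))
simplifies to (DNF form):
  k ∨ ¬c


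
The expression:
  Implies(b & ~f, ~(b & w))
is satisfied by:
  {f: True, b: False, w: False}
  {f: False, b: False, w: False}
  {w: True, f: True, b: False}
  {w: True, f: False, b: False}
  {b: True, f: True, w: False}
  {b: True, f: False, w: False}
  {b: True, w: True, f: True}


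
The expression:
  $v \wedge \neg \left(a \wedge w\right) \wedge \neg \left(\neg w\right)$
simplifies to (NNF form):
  $v \wedge w \wedge \neg a$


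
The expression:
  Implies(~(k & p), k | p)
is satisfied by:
  {k: True, p: True}
  {k: True, p: False}
  {p: True, k: False}


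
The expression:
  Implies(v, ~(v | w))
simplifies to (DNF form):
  ~v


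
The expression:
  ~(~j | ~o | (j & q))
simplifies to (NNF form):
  j & o & ~q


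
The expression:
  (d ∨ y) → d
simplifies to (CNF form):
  d ∨ ¬y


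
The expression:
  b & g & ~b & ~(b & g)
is never true.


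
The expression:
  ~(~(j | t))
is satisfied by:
  {t: True, j: True}
  {t: True, j: False}
  {j: True, t: False}


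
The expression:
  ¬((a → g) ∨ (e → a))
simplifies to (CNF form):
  False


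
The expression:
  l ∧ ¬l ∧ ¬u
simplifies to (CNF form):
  False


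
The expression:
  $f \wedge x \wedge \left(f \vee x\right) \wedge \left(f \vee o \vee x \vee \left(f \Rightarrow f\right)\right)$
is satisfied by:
  {x: True, f: True}


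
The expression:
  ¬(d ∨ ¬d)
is never true.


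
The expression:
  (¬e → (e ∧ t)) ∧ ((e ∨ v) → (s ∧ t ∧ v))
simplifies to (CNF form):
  e ∧ s ∧ t ∧ v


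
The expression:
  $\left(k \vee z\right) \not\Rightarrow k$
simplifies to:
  $z \wedge \neg k$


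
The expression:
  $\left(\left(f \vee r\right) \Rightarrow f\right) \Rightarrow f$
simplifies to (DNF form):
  $f \vee r$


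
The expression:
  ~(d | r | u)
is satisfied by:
  {u: False, d: False, r: False}


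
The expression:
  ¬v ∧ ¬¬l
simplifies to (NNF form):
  l ∧ ¬v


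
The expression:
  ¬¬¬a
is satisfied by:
  {a: False}


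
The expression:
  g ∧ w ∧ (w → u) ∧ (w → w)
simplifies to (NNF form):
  g ∧ u ∧ w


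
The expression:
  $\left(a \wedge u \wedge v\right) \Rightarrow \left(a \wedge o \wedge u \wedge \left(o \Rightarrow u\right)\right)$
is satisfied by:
  {o: True, u: False, v: False, a: False}
  {o: False, u: False, v: False, a: False}
  {a: True, o: True, u: False, v: False}
  {a: True, o: False, u: False, v: False}
  {o: True, v: True, a: False, u: False}
  {v: True, a: False, u: False, o: False}
  {a: True, v: True, o: True, u: False}
  {a: True, v: True, o: False, u: False}
  {o: True, u: True, a: False, v: False}
  {u: True, a: False, v: False, o: False}
  {o: True, a: True, u: True, v: False}
  {a: True, u: True, o: False, v: False}
  {o: True, v: True, u: True, a: False}
  {v: True, u: True, a: False, o: False}
  {a: True, v: True, u: True, o: True}


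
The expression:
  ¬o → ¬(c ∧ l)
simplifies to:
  o ∨ ¬c ∨ ¬l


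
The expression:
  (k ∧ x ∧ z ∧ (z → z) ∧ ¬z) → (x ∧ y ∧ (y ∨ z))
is always true.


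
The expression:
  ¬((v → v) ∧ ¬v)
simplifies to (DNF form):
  v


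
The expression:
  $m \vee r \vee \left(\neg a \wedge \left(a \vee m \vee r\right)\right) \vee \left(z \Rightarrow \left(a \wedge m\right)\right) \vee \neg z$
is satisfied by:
  {r: True, m: True, z: False}
  {r: True, m: False, z: False}
  {m: True, r: False, z: False}
  {r: False, m: False, z: False}
  {r: True, z: True, m: True}
  {r: True, z: True, m: False}
  {z: True, m: True, r: False}


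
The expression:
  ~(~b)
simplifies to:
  b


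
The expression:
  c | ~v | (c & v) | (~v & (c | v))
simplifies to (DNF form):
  c | ~v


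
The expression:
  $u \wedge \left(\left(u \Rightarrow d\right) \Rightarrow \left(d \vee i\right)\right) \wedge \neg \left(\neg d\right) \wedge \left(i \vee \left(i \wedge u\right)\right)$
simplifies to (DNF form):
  $d \wedge i \wedge u$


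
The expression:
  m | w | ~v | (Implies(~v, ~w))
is always true.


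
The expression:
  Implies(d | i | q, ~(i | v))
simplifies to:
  ~i & (~d | ~v) & (~q | ~v)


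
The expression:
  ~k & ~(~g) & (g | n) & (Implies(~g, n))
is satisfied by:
  {g: True, k: False}


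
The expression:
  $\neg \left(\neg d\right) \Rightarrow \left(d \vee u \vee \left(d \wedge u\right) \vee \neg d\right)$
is always true.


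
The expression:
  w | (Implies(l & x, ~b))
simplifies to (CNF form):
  w | ~b | ~l | ~x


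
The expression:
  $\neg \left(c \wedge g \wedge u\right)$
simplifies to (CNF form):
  $\neg c \vee \neg g \vee \neg u$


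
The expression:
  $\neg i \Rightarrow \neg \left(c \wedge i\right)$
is always true.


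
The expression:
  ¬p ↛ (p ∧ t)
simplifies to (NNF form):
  ¬p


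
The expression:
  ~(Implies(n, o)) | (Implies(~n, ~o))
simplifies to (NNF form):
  n | ~o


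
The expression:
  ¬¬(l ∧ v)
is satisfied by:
  {v: True, l: True}


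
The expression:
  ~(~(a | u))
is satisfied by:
  {a: True, u: True}
  {a: True, u: False}
  {u: True, a: False}


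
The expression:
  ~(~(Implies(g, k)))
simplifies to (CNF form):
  k | ~g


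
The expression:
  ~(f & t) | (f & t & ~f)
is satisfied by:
  {t: False, f: False}
  {f: True, t: False}
  {t: True, f: False}


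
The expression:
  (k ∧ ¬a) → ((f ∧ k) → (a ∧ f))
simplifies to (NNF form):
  a ∨ ¬f ∨ ¬k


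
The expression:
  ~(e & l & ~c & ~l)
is always true.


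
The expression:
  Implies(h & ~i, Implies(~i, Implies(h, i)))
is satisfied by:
  {i: True, h: False}
  {h: False, i: False}
  {h: True, i: True}


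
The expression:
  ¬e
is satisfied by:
  {e: False}


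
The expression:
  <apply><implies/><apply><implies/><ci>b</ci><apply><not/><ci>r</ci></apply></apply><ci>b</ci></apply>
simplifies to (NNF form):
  <ci>b</ci>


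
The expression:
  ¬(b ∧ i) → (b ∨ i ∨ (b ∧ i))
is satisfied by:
  {i: True, b: True}
  {i: True, b: False}
  {b: True, i: False}


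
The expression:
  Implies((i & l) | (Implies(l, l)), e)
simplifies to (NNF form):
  e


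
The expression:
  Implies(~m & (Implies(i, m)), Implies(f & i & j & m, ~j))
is always true.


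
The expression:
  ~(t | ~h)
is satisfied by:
  {h: True, t: False}


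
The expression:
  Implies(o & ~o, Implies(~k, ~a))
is always true.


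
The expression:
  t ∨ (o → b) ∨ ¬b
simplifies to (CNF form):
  True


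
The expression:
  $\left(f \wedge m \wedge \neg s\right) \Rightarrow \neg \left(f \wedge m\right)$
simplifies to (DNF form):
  $s \vee \neg f \vee \neg m$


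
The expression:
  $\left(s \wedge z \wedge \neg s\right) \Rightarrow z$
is always true.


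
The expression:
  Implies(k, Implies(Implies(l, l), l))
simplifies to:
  l | ~k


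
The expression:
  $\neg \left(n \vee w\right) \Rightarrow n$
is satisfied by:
  {n: True, w: True}
  {n: True, w: False}
  {w: True, n: False}


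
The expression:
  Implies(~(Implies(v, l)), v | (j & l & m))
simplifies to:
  True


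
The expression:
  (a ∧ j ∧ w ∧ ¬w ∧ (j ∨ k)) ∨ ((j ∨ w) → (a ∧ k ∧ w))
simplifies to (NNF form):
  (a ∨ ¬w) ∧ (k ∨ ¬w) ∧ (w ∨ ¬j)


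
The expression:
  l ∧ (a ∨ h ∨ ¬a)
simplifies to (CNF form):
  l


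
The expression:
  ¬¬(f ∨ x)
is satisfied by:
  {x: True, f: True}
  {x: True, f: False}
  {f: True, x: False}


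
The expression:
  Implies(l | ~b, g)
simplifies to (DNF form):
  g | (b & ~l)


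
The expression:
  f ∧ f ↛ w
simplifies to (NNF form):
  f ∧ ¬w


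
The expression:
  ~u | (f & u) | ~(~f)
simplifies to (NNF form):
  f | ~u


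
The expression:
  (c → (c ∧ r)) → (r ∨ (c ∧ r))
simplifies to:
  c ∨ r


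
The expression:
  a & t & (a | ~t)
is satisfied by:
  {t: True, a: True}


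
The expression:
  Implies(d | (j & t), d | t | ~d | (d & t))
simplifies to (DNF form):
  True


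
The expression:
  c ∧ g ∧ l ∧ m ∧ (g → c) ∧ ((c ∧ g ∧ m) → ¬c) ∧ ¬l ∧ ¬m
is never true.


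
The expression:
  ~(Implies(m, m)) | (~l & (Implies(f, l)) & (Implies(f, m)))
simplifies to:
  ~f & ~l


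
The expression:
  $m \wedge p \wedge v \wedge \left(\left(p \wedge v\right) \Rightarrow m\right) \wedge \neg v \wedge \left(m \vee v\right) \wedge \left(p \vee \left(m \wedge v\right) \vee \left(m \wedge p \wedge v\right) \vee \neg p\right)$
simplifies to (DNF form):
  $\text{False}$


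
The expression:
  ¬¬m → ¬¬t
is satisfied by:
  {t: True, m: False}
  {m: False, t: False}
  {m: True, t: True}


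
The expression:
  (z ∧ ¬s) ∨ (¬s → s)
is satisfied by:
  {z: True, s: True}
  {z: True, s: False}
  {s: True, z: False}


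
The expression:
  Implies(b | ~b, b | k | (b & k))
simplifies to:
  b | k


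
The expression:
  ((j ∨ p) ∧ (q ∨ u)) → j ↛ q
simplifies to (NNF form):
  (j ∧ ¬q) ∨ (¬j ∧ ¬p) ∨ (¬q ∧ ¬u)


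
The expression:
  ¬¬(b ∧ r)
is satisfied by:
  {r: True, b: True}


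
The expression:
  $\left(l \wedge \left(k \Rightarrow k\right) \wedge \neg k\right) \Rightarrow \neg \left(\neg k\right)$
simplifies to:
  $k \vee \neg l$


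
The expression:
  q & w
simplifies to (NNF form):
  q & w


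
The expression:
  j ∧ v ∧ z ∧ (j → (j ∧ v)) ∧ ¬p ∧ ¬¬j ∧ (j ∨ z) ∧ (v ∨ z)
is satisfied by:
  {z: True, j: True, v: True, p: False}


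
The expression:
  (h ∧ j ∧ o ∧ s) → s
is always true.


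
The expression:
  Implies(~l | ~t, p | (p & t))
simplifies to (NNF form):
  p | (l & t)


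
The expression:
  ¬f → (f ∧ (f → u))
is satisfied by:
  {f: True}


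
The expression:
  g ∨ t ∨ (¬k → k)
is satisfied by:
  {k: True, t: True, g: True}
  {k: True, t: True, g: False}
  {k: True, g: True, t: False}
  {k: True, g: False, t: False}
  {t: True, g: True, k: False}
  {t: True, g: False, k: False}
  {g: True, t: False, k: False}


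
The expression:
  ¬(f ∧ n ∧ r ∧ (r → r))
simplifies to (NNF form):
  ¬f ∨ ¬n ∨ ¬r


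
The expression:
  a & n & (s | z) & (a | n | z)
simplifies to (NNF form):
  a & n & (s | z)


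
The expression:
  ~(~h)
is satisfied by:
  {h: True}


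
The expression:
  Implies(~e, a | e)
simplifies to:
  a | e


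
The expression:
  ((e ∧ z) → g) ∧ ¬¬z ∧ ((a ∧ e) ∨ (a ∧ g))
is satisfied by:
  {a: True, z: True, g: True}


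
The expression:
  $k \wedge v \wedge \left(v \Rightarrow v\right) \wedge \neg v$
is never true.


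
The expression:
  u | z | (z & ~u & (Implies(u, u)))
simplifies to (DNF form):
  u | z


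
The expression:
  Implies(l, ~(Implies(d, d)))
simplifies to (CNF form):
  ~l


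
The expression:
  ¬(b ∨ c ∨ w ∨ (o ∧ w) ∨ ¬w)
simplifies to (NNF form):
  False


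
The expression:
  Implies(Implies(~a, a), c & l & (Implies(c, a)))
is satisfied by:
  {c: True, l: True, a: False}
  {c: True, l: False, a: False}
  {l: True, c: False, a: False}
  {c: False, l: False, a: False}
  {a: True, c: True, l: True}


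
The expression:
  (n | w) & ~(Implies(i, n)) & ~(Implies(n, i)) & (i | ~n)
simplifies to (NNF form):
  False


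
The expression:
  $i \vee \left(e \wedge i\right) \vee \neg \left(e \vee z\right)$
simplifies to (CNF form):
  $\left(i \vee \neg e\right) \wedge \left(i \vee \neg z\right)$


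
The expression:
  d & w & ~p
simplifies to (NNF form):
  d & w & ~p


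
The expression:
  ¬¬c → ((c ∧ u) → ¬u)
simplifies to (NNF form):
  ¬c ∨ ¬u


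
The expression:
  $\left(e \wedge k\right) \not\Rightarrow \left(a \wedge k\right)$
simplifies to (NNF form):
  $e \wedge k \wedge \neg a$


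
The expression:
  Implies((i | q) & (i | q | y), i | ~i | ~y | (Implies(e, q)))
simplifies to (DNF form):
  True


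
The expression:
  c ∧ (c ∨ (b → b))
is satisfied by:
  {c: True}


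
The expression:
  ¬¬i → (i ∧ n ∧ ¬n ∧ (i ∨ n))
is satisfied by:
  {i: False}


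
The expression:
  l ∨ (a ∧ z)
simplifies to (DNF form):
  l ∨ (a ∧ z)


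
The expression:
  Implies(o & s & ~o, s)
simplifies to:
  True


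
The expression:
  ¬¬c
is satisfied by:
  {c: True}


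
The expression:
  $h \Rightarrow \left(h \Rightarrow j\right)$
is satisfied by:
  {j: True, h: False}
  {h: False, j: False}
  {h: True, j: True}


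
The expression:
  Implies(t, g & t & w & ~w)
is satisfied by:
  {t: False}


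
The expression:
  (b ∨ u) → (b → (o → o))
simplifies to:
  True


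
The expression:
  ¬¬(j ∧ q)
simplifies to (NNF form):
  j ∧ q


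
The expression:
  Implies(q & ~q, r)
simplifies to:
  True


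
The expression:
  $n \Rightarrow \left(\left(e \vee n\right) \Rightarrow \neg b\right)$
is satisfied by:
  {n: False, b: False}
  {b: True, n: False}
  {n: True, b: False}


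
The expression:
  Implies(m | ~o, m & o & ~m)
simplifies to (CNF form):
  o & ~m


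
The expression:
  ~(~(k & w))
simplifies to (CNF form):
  k & w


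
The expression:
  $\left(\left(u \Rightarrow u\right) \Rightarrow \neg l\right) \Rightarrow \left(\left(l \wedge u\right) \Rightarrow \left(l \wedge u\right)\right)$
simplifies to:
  $\text{True}$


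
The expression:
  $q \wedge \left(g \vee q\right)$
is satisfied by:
  {q: True}


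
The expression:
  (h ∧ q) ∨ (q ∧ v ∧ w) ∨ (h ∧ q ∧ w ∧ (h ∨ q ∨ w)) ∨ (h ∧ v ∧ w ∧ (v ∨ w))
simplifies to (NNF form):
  (h ∨ q) ∧ (h ∨ v) ∧ (h ∨ w) ∧ (q ∨ v) ∧ (q ∨ w)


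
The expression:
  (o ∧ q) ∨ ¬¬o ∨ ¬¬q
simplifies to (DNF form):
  o ∨ q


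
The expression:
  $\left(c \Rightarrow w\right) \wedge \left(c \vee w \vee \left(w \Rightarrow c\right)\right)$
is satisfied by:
  {w: True, c: False}
  {c: False, w: False}
  {c: True, w: True}


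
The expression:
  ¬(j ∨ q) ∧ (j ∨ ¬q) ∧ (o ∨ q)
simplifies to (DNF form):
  o ∧ ¬j ∧ ¬q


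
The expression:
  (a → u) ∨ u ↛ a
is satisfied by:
  {u: True, a: False}
  {a: False, u: False}
  {a: True, u: True}


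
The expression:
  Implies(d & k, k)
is always true.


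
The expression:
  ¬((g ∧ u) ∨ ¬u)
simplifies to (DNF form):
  u ∧ ¬g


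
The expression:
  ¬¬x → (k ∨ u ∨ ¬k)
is always true.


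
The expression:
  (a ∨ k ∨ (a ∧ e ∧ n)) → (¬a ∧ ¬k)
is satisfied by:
  {k: False, a: False}


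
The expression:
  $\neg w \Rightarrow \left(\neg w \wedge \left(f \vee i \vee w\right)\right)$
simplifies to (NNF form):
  $f \vee i \vee w$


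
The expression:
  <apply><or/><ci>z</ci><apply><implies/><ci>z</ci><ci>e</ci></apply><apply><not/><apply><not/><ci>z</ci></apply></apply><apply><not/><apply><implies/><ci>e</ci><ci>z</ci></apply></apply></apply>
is always true.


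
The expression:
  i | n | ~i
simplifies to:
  True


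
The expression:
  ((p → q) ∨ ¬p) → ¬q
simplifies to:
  ¬q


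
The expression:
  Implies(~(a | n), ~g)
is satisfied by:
  {n: True, a: True, g: False}
  {n: True, g: False, a: False}
  {a: True, g: False, n: False}
  {a: False, g: False, n: False}
  {n: True, a: True, g: True}
  {n: True, g: True, a: False}
  {a: True, g: True, n: False}


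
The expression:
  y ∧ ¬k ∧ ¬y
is never true.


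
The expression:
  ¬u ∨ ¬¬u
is always true.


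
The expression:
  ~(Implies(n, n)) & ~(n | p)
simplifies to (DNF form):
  False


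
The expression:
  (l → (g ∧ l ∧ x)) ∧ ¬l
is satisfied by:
  {l: False}


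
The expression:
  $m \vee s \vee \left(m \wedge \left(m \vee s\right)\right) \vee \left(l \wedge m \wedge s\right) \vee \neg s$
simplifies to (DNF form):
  $\text{True}$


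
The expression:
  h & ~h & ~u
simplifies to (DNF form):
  False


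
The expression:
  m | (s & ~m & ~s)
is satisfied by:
  {m: True}


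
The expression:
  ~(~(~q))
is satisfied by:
  {q: False}


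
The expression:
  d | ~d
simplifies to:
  True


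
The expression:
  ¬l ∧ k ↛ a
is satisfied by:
  {k: True, l: False, a: False}


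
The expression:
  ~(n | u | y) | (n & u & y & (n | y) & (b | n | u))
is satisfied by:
  {n: False, y: False, u: False}
  {y: True, u: True, n: True}


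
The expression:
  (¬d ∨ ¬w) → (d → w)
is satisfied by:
  {w: True, d: False}
  {d: False, w: False}
  {d: True, w: True}


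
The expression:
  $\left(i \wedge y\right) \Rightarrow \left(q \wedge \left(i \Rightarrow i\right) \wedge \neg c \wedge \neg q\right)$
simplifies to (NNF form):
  $\neg i \vee \neg y$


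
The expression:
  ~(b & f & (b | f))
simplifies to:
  ~b | ~f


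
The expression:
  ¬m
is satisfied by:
  {m: False}


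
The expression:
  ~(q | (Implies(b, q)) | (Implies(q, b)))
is never true.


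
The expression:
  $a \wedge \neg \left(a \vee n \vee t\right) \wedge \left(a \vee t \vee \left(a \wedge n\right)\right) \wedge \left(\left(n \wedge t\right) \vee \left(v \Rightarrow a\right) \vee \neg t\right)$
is never true.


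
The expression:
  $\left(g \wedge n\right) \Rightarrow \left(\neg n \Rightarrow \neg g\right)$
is always true.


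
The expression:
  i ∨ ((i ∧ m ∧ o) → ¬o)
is always true.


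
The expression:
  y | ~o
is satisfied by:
  {y: True, o: False}
  {o: False, y: False}
  {o: True, y: True}


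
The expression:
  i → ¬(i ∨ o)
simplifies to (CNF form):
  ¬i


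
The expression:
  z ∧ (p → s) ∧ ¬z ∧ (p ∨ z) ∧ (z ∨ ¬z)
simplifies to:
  False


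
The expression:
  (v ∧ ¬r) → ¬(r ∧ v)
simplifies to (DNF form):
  True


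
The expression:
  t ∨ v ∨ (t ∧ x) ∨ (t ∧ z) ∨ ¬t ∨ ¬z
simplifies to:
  True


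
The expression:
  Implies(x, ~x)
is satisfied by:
  {x: False}


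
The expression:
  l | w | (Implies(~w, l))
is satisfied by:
  {l: True, w: True}
  {l: True, w: False}
  {w: True, l: False}


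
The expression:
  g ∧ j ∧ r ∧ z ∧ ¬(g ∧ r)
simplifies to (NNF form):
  False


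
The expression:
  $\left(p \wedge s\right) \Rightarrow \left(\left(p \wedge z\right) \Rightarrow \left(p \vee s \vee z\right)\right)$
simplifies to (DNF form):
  $\text{True}$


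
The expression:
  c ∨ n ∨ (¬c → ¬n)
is always true.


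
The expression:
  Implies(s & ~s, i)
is always true.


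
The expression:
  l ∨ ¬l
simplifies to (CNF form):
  True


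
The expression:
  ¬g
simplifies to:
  ¬g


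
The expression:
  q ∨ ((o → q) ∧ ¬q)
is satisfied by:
  {q: True, o: False}
  {o: False, q: False}
  {o: True, q: True}


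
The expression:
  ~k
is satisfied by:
  {k: False}


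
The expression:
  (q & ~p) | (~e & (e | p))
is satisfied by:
  {q: True, e: False, p: False}
  {p: True, e: False, q: True}
  {p: True, e: False, q: False}
  {q: True, e: True, p: False}


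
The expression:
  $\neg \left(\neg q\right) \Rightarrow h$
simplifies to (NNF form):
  $h \vee \neg q$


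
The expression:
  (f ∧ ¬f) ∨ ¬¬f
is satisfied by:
  {f: True}


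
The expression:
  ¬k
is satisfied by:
  {k: False}


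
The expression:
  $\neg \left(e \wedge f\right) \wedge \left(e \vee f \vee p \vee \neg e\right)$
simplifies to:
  $\neg e \vee \neg f$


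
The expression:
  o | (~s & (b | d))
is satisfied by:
  {d: True, o: True, b: True, s: False}
  {d: True, o: True, b: False, s: False}
  {o: True, b: True, s: False, d: False}
  {o: True, b: False, s: False, d: False}
  {d: True, o: True, s: True, b: True}
  {d: True, o: True, s: True, b: False}
  {o: True, s: True, b: True, d: False}
  {o: True, s: True, b: False, d: False}
  {d: True, s: False, b: True, o: False}
  {d: True, s: False, b: False, o: False}
  {b: True, o: False, s: False, d: False}


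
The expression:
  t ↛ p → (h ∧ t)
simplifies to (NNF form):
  h ∨ p ∨ ¬t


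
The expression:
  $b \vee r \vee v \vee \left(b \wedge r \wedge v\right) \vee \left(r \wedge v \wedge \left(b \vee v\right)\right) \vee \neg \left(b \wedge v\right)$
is always true.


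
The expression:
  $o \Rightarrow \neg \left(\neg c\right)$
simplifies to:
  $c \vee \neg o$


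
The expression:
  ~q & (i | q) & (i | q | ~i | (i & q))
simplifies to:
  i & ~q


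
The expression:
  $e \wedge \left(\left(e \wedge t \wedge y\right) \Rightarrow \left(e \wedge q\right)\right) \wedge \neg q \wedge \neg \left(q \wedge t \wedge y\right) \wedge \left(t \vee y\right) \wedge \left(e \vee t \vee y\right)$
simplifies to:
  $e \wedge \neg q \wedge \left(t \vee y\right) \wedge \left(\neg t \vee \neg y\right)$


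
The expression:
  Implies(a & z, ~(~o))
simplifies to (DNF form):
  o | ~a | ~z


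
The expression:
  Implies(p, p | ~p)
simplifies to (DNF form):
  True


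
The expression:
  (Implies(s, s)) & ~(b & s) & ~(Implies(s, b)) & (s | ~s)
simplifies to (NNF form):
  s & ~b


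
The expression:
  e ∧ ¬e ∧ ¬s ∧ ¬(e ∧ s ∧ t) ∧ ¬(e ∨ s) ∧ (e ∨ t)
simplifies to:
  False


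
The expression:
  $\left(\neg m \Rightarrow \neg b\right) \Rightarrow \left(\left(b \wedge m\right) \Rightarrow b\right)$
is always true.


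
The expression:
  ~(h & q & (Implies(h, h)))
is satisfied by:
  {h: False, q: False}
  {q: True, h: False}
  {h: True, q: False}


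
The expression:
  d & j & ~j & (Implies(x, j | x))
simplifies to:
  False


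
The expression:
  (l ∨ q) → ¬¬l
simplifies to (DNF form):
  l ∨ ¬q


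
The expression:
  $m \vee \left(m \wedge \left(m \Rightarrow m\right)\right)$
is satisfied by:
  {m: True}


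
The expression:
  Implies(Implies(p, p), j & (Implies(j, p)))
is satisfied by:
  {p: True, j: True}


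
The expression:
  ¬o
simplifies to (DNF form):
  ¬o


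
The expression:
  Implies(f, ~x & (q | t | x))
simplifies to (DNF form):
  ~f | (q & ~x) | (t & ~x)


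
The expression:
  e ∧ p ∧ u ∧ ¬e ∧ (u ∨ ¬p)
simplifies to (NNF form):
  False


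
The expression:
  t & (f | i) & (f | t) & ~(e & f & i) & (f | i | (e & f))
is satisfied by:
  {t: True, i: True, e: False, f: False}
  {t: True, f: True, e: False, i: False}
  {t: True, i: True, f: True, e: False}
  {t: True, i: True, e: True, f: False}
  {t: True, f: True, e: True, i: False}
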